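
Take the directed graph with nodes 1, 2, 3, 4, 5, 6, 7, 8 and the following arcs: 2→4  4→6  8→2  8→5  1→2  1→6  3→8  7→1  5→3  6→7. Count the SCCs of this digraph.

{1, 2, 4, 6, 7} are all mutually reachable — one SCC of size 5.
{3, 5, 8} are all mutually reachable — one SCC of size 3.
That gives 2 strongly connected components.

2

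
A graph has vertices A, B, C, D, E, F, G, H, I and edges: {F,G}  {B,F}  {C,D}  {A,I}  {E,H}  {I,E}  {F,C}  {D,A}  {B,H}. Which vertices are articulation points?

F

Removing F increases the component count from 1 to 2, so F is a cut vertex.
By contrast removing I leaves 1 component; it is not a cut vertex. No other vertex is a cut vertex either.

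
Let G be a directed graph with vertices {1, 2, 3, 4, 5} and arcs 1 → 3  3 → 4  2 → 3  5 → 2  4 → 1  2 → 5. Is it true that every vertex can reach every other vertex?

No

There is no directed path from 1 to 5, so the graph is not strongly connected.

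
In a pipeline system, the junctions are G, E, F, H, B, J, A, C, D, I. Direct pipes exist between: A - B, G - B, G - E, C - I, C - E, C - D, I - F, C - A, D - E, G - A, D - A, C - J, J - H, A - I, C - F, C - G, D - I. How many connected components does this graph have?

1

Starting from A we can reach A, B, C, D, E, F, G, H, I, J. That is one component of size 10.
Total: 1 component.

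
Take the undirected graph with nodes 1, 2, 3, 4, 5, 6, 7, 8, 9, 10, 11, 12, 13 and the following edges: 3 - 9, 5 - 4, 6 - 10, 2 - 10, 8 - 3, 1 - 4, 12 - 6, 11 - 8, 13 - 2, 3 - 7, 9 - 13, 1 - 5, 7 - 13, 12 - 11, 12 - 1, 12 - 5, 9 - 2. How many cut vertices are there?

1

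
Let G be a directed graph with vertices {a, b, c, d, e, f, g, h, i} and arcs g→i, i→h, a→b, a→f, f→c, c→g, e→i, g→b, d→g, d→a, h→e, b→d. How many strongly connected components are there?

{a, b, c, d, f, g} are all mutually reachable — one SCC of size 6.
{e, h, i} are all mutually reachable — one SCC of size 3.
That gives 2 strongly connected components.

2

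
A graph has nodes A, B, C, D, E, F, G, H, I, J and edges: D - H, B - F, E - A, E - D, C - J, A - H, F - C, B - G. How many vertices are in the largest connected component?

5

I is isolated — a component by itself.
Starting from A we can reach A, D, E, H. That is one component of size 4.
Starting from B we can reach B, C, F, G, J. That is one component of size 5.
The largest has 5 vertices.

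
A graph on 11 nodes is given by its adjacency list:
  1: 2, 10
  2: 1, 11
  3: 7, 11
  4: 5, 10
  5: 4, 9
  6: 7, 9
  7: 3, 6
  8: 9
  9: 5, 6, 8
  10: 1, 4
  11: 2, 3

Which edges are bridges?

The edges on the cycle 11-3-7-6-9-5-4-10-1-2-11 are not bridges since each lies on that cycle.
But removing 8-9 disconnects 8 from 9 — this is a bridge.

8-9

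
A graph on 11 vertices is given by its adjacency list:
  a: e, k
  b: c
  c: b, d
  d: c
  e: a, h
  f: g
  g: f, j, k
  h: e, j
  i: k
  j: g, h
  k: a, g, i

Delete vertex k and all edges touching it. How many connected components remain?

With k gone, the remaining components are: {i}; {b, c, d}; {a, e, f, g, h, j}.
That is 3 components.

3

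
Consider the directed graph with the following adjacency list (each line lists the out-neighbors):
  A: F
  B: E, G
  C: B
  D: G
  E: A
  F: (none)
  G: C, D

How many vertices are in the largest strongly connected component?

4

{B, C, D, G} are all mutually reachable — one SCC of size 4.
{A} is an SCC by itself.
{E} is an SCC by itself.
{F} is an SCC by itself.
The largest has 4 vertices.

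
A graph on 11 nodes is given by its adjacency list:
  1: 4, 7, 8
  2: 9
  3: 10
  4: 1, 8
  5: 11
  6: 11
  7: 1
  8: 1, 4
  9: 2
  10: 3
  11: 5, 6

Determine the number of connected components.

Starting from 3 we can reach 3, 10. That is one component of size 2.
Starting from 2 we can reach 2, 9. That is one component of size 2.
Starting from 5 we can reach 5, 6, 11. That is one component of size 3.
Starting from 1 we can reach 1, 4, 7, 8. That is one component of size 4.
Total: 4 components.

4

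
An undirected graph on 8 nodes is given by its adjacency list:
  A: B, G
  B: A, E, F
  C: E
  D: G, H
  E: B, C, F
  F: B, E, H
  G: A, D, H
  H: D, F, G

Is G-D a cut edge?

After removing G-D, the path G-H-D still connects them, so the edge is not a bridge.

No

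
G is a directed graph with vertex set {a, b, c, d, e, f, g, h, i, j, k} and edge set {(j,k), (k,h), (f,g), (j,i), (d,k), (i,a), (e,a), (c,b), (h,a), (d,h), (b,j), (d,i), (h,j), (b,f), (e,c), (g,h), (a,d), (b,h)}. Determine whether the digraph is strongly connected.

There is no directed path from d to f, so the graph is not strongly connected.

No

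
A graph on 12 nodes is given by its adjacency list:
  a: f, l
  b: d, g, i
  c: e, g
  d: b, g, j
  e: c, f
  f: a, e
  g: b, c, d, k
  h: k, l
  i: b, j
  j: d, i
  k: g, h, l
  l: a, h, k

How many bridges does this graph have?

The edges on the cycle g-c-e-f-a-l-h-k-g are not bridges since each lies on that cycle.
Every edge lies on some cycle, so there are no bridges.

0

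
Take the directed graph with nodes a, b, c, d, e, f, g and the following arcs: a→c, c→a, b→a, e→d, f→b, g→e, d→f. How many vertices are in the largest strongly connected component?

{a, c} are all mutually reachable — one SCC of size 2.
{e} is an SCC by itself.
{f} is an SCC by itself.
{g} is an SCC by itself.
{b} is an SCC by itself.
(and 1 more singleton SCC)
The largest has 2 vertices.

2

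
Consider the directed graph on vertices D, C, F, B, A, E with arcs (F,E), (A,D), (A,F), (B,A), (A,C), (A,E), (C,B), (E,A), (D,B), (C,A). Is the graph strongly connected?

From E we can reach every vertex (A, B, C, D, E, F), and every vertex can reach E (A, B, C, D, E, F). So the whole graph is one strongly connected component.

Yes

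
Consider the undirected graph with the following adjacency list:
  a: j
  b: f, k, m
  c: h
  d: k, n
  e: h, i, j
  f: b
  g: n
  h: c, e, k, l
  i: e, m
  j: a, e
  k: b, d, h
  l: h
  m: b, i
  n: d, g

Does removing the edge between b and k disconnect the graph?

No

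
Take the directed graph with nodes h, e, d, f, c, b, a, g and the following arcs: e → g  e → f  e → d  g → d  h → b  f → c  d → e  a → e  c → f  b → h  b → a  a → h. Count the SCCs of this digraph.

3

{a, b, h} are all mutually reachable — one SCC of size 3.
{d, e, g} are all mutually reachable — one SCC of size 3.
{c, f} are all mutually reachable — one SCC of size 2.
That gives 3 strongly connected components.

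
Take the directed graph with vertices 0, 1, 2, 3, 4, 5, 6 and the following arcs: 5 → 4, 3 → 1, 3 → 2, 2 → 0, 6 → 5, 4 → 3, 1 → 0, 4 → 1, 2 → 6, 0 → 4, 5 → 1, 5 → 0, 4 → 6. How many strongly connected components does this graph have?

{0, 1, 2, 3, 4, 5, 6} are all mutually reachable — one SCC of size 7.
That gives 1 strongly connected component.

1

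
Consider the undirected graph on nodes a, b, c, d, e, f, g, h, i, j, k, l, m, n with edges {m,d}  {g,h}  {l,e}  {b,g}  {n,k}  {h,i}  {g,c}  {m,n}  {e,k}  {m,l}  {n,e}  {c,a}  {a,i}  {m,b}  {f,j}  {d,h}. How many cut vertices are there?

1

Removing m increases the component count from 2 to 3, so m is a cut vertex.
By contrast removing e leaves 2 components; it is not a cut vertex. No other vertex is a cut vertex either.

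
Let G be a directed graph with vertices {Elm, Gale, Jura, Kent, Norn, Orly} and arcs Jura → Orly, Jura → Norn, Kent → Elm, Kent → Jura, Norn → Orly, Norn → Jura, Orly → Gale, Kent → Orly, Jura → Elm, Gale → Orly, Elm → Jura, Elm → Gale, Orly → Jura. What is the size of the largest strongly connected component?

5

{Elm, Gale, Jura, Norn, Orly} are all mutually reachable — one SCC of size 5.
{Kent} is an SCC by itself.
The largest has 5 vertices.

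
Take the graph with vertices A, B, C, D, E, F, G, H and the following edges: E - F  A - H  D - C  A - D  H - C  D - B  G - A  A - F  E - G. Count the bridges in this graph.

1

The edges on the cycle A-D-C-H-A are not bridges since each lies on that cycle.
But removing D - B disconnects D from B — this is a bridge.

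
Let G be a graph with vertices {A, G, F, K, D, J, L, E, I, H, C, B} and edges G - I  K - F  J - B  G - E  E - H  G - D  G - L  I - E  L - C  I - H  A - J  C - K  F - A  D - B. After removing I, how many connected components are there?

With I gone, the remaining components are: {A, B, C, D, E, F, G, H, J, K, L}.
That is 1 component.

1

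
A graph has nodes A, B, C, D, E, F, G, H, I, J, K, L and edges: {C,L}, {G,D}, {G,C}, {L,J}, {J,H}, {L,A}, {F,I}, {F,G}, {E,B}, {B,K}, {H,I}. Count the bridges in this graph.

The edges on the cycle F-G-C-L-J-H-I-F are not bridges since each lies on that cycle.
But removing D—G disconnects D from G; removing E—B disconnects E from B; removing L—A disconnects L from A; removing B—K disconnects B from K — these are bridges.
That makes 4 bridges.

4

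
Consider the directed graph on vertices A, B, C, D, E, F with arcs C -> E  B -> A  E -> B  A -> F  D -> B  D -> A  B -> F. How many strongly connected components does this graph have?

6

{F} is an SCC by itself.
{A} is an SCC by itself.
{C} is an SCC by itself.
{B} is an SCC by itself.
{D} is an SCC by itself.
(and 1 more singleton SCC)
That gives 6 strongly connected components.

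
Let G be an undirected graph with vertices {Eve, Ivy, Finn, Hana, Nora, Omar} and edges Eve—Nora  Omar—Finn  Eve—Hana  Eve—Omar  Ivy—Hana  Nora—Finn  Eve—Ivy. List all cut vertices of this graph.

Eve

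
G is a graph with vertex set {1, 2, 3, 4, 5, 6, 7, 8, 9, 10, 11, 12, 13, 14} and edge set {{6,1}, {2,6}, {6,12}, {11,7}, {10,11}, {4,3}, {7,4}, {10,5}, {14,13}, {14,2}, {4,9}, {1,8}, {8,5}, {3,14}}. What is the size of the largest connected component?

14

Starting from 1 we can reach 1, 2, 3, 4, 5, 6, 7, 8, 9, 10, 11, 12, 13, 14. That is one component of size 14.
The largest has 14 vertices.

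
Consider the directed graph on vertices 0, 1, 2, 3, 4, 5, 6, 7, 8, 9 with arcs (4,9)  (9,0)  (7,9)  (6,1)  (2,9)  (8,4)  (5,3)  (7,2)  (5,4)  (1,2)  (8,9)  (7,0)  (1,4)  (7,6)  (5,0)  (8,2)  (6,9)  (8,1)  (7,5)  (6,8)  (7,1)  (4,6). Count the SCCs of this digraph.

7

{1, 4, 6, 8} are all mutually reachable — one SCC of size 4.
{0} is an SCC by itself.
{5} is an SCC by itself.
{9} is an SCC by itself.
{2} is an SCC by itself.
(and 2 more singleton SCCs)
That gives 7 strongly connected components.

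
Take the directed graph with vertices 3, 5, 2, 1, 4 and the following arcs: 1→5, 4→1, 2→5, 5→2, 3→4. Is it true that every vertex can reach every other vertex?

No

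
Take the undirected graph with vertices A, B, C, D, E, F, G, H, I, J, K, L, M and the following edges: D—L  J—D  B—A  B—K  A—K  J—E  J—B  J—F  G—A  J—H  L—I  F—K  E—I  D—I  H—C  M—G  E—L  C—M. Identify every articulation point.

J

Removing J increases the component count from 1 to 2, so J is a cut vertex.
By contrast removing H leaves 1 component; it is not a cut vertex. No other vertex is a cut vertex either.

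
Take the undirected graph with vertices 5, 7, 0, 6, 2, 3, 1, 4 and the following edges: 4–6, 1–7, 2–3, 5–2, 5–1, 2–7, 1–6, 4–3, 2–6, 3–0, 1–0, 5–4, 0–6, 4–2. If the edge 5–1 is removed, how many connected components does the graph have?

1

5 and 1 are still connected via 5-4-6-1, so the component count stays at 1.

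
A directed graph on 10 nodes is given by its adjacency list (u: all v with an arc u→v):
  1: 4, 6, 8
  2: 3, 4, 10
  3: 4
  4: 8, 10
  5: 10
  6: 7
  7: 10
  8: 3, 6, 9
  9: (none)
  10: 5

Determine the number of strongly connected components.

{3, 4, 8} are all mutually reachable — one SCC of size 3.
{5, 10} are all mutually reachable — one SCC of size 2.
{9} is an SCC by itself.
{2} is an SCC by itself.
{1} is an SCC by itself.
(and 2 more singleton SCCs)
That gives 7 strongly connected components.

7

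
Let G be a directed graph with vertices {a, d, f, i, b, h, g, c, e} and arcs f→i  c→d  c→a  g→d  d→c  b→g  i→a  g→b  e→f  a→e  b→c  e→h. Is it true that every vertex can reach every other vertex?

No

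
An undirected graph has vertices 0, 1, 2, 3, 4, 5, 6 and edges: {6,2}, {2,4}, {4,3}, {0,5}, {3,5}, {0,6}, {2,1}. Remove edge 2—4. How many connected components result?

1

2 and 4 are still connected via 2-6-0-5-3-4, so the component count stays at 1.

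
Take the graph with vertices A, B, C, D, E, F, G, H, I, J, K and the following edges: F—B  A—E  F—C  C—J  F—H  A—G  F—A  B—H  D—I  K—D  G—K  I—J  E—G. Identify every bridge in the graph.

none

The edges on the cycle F-B-H-F are not bridges since each lies on that cycle.
Every edge lies on some cycle, so there are no bridges.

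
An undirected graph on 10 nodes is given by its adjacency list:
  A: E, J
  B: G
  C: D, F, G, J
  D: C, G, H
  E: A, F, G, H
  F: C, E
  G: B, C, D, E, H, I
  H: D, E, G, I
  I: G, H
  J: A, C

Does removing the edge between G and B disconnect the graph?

Yes

Removing G-B leaves no path between G and B: the component count goes from 1 to 2. So it is a bridge.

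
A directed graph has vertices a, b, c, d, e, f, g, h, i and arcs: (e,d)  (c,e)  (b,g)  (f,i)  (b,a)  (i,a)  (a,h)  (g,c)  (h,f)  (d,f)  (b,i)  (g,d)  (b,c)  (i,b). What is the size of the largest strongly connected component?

{a, b, c, d, e, f, g, h, i} are all mutually reachable — one SCC of size 9.
The largest has 9 vertices.

9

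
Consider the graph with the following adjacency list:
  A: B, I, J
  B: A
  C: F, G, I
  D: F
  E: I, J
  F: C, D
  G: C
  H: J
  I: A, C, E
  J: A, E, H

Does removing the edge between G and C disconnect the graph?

Yes

Removing G-C leaves no path between G and C: the component count goes from 1 to 2. So it is a bridge.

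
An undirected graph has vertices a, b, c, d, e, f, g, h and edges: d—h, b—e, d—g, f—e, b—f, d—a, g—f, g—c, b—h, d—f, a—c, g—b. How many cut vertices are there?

Removing d, for instance, still leaves 1 component. No single vertex removal increases the component count — the graph has no articulation points.

0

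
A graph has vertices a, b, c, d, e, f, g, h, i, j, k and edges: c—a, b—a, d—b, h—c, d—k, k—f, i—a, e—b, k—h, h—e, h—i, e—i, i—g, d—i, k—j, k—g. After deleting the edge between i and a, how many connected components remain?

i and a are still connected via i-d-b-a, so the component count stays at 1.

1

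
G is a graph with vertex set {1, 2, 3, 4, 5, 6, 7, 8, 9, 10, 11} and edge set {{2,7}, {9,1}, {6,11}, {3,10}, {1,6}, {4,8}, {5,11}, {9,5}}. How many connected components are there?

Starting from 3 we can reach 3, 10. That is one component of size 2.
Starting from 2 we can reach 2, 7. That is one component of size 2.
Starting from 4 we can reach 4, 8. That is one component of size 2.
Starting from 1 we can reach 1, 5, 6, 9, 11. That is one component of size 5.
Total: 4 components.

4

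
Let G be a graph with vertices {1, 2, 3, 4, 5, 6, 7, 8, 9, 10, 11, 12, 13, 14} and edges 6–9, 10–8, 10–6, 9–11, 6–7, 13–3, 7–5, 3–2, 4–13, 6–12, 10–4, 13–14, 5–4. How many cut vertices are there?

Removing 3 increases the component count from 2 to 3, so 3 is a cut vertex.
Removing 4 increases the component count from 2 to 3, so 4 is a cut vertex.
Removing 6 increases the component count from 2 to 4, so 6 is a cut vertex.
Likewise 9, 10, 13 are cut vertices.
By contrast removing 12 leaves 2 components; it is not a cut vertex. No other vertex is a cut vertex either.

6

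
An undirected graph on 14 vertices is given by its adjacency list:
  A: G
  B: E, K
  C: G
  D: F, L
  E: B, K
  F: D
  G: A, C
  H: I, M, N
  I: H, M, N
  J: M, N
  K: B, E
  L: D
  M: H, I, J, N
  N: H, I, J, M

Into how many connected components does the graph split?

4

Starting from B we can reach B, E, K. That is one component of size 3.
Starting from D we can reach D, F, L. That is one component of size 3.
Starting from A we can reach A, C, G. That is one component of size 3.
Starting from H we can reach H, I, J, M, N. That is one component of size 5.
Total: 4 components.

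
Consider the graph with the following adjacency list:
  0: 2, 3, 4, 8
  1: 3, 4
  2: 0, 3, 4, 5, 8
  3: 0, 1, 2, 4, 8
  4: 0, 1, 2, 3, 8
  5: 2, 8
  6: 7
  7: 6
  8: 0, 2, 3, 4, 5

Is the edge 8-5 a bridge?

No

After removing 8-5, the path 8-2-5 still connects them, so the edge is not a bridge.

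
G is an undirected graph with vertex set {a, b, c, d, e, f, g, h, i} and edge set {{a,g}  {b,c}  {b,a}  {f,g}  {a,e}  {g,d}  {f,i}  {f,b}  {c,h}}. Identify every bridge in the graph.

The edges on the cycle f-b-a-g-f are not bridges since each lies on that cycle.
But removing g–d disconnects g from d; removing a–e disconnects a from e; removing b–c disconnects b from c; removing f–i disconnects f from i — these are bridges.
In total 5 edges are bridges.

a-e, b-c, c-h, d-g, f-i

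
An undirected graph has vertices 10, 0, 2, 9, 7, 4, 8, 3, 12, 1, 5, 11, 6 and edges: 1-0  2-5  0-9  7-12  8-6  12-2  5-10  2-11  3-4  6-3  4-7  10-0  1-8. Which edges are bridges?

The edges on the cycle 1-8-6-3-4-7-12-2-5-10-0-1 are not bridges since each lies on that cycle.
But removing 11-2 disconnects 11 from 2; removing 0-9 disconnects 0 from 9 — these are bridges.

0-9, 11-2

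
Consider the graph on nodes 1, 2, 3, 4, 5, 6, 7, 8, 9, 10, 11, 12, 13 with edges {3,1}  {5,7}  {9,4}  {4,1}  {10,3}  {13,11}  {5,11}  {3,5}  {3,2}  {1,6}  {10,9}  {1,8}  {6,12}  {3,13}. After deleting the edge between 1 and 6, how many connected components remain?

2

Before removal there is 1 component.
1 - 6 is a bridge — removing it separates 1's side from 6's side.
After removal: 2 components.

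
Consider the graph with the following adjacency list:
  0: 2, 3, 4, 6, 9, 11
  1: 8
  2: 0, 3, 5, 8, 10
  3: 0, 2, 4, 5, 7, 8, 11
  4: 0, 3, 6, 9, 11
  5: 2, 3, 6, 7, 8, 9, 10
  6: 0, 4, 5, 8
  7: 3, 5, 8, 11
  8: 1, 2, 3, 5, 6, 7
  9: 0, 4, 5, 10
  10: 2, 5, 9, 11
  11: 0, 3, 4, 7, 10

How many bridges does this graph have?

The edges on the cycle 0-3-11-4-0 are not bridges since each lies on that cycle.
But removing 8-1 disconnects 8 from 1 — this is a bridge.

1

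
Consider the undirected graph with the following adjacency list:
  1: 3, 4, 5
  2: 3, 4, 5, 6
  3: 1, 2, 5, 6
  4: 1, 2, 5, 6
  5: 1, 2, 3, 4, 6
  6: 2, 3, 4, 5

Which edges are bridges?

none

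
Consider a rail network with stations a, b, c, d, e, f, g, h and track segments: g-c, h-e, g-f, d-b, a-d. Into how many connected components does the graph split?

Starting from e we can reach e, h. That is one component of size 2.
Starting from a we can reach a, b, d. That is one component of size 3.
Starting from c we can reach c, f, g. That is one component of size 3.
Total: 3 components.

3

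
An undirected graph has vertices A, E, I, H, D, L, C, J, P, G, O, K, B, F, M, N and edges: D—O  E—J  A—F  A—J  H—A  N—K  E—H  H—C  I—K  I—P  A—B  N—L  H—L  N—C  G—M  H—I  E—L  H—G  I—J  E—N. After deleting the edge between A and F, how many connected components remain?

3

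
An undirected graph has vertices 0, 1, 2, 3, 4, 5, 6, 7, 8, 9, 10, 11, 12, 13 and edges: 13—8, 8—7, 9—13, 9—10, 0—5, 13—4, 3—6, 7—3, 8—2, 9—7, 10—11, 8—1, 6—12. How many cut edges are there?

The edges on the cycle 9-13-8-7-9 are not bridges since each lies on that cycle.
But removing 0—5 disconnects 0 from 5; removing 13—4 disconnects 13 from 4; removing 7—3 disconnects 7 from 3; removing 8—2 disconnects 8 from 2 — these are bridges.
In total 9 edges are bridges.

9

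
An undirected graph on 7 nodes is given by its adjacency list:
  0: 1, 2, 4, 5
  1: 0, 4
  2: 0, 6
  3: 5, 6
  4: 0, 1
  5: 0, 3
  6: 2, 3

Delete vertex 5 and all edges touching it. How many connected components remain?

With 5 gone, the remaining components are: {0, 1, 2, 3, 4, 6}.
That is 1 component.

1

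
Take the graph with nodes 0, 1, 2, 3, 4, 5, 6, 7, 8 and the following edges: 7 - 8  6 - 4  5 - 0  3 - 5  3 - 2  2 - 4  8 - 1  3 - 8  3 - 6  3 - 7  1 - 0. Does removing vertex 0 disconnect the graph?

Deleting 0 leaves 1 component (was 1) (its neighbors 1, 5 remain connected to each other), so 0 is not a cut vertex.

No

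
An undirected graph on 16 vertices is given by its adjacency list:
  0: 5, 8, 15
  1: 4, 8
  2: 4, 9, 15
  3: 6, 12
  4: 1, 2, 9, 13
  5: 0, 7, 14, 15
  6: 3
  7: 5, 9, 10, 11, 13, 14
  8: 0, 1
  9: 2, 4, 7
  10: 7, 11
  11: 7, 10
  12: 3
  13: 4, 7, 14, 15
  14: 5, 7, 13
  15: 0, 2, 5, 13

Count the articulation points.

Removing 3 increases the component count from 2 to 3, so 3 is a cut vertex.
Removing 7 increases the component count from 2 to 3, so 7 is a cut vertex.
By contrast removing 15 leaves 2 components; it is not a cut vertex. No other vertex is a cut vertex either.

2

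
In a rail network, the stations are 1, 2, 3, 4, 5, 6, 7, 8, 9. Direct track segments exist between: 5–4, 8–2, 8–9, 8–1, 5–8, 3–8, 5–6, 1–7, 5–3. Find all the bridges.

The edges on the cycle 5-3-8-5 are not bridges since each lies on that cycle.
But removing 8–2 disconnects 8 from 2; removing 5–4 disconnects 5 from 4; removing 1–7 disconnects 1 from 7; removing 8–1 disconnects 8 from 1 — these are bridges.
In total 6 edges are bridges.

1-7, 1-8, 2-8, 4-5, 5-6, 8-9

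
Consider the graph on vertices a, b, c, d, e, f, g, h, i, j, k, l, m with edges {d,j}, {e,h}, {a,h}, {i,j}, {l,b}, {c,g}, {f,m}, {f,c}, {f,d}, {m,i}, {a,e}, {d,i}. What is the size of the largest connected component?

7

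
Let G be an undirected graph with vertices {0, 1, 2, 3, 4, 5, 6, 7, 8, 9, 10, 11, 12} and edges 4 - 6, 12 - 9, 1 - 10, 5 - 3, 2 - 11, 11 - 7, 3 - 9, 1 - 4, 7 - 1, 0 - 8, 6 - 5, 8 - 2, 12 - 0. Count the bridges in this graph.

The edges on the cycle 12-0-8-2-11-7-1-4-6-5-3-9-12 are not bridges since each lies on that cycle.
But removing 10 - 1 disconnects 10 from 1 — this is a bridge.

1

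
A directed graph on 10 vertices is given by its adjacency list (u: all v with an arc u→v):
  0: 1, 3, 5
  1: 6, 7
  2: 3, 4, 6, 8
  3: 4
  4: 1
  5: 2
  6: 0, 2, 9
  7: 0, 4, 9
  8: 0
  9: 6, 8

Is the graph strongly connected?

From 4 we can reach every vertex (0, 1, 2, 3, 4, 5, 6, 7, 8, 9), and every vertex can reach 4 (0, 1, 2, 3, 4, 5, 6, 7, 8, 9). So the whole graph is one strongly connected component.

Yes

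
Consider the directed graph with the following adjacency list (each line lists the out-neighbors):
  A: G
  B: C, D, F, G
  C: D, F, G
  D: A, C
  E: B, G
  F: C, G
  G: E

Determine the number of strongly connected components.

{A, B, C, D, E, F, G} are all mutually reachable — one SCC of size 7.
That gives 1 strongly connected component.

1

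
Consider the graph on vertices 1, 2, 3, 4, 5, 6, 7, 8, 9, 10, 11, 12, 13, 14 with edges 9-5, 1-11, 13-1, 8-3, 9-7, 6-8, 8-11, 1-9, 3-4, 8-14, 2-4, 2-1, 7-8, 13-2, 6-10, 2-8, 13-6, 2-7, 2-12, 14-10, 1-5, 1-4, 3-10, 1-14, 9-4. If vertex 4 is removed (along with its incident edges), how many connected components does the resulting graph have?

1

With 4 gone, the remaining components are: {1, 2, 3, 5, 6, 7, 8, 9, 10, 11, 12, 13, 14}.
That is 1 component.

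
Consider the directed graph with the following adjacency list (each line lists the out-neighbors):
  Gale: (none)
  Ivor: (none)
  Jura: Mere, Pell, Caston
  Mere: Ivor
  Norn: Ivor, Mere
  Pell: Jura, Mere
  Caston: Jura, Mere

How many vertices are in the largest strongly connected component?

3

{Jura, Pell, Caston} are all mutually reachable — one SCC of size 3.
{Norn} is an SCC by itself.
{Mere} is an SCC by itself.
{Ivor} is an SCC by itself.
{Gale} is an SCC by itself.
The largest has 3 vertices.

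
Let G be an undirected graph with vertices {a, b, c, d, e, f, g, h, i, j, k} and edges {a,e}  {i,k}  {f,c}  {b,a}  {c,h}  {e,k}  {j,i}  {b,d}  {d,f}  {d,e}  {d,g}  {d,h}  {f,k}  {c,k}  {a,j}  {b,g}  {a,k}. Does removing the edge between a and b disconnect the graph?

After removing a—b, the path a-e-d-b still connects them, so the edge is not a bridge.

No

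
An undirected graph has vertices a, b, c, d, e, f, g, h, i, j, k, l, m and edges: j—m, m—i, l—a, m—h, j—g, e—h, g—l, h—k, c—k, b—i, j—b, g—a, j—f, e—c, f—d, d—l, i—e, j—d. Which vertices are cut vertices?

j

Removing j increases the component count from 1 to 2, so j is a cut vertex.
By contrast removing h leaves 1 component; it is not a cut vertex. No other vertex is a cut vertex either.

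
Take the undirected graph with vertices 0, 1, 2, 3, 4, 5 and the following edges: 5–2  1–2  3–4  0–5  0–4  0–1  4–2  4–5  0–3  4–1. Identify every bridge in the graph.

none

The edges on the cycle 4-1-2-4 are not bridges since each lies on that cycle.
Every edge lies on some cycle, so there are no bridges.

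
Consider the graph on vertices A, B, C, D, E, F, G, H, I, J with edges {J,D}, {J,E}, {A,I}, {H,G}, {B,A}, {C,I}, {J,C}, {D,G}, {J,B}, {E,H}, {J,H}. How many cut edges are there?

0

The edges on the cycle J-D-G-H-J are not bridges since each lies on that cycle.
Every edge lies on some cycle, so there are no bridges.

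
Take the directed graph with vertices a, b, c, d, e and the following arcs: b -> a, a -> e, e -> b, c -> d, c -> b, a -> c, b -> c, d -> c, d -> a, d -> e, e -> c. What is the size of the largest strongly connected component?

{a, b, c, d, e} are all mutually reachable — one SCC of size 5.
The largest has 5 vertices.

5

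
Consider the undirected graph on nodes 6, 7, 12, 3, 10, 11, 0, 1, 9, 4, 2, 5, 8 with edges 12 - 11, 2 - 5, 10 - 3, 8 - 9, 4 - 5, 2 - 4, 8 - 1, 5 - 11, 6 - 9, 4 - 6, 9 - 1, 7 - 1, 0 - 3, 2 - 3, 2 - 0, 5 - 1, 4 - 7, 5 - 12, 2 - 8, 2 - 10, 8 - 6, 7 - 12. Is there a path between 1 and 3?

From 1 we can reach 0, 1, 2, 3, 4, 5, 6, 7, 8, 9, 10, 11, 12, which includes 3.

Yes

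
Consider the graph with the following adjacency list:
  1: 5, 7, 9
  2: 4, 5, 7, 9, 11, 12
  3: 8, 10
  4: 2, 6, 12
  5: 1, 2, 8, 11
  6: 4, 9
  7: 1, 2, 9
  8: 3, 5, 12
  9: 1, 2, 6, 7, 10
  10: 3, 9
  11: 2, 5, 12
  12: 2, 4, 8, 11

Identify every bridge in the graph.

The edges on the cycle 9-2-12-8-3-10-9 are not bridges since each lies on that cycle.
Every edge lies on some cycle, so there are no bridges.

none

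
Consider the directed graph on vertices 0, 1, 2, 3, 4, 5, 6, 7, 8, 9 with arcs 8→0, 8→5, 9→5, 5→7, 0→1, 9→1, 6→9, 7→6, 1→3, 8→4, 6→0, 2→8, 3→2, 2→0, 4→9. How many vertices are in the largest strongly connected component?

{0, 1, 2, 3, 4, 5, 6, 7, 8, 9} are all mutually reachable — one SCC of size 10.
The largest has 10 vertices.

10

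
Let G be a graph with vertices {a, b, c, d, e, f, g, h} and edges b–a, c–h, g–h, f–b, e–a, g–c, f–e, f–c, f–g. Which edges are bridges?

none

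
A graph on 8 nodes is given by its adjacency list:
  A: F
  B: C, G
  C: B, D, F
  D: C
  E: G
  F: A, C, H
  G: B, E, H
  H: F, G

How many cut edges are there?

3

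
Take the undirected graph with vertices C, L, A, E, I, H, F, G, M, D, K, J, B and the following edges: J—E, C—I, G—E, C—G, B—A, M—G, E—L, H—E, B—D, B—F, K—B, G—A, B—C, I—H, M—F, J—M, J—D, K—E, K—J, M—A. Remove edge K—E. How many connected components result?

K and E are still connected via K-J-E, so the component count stays at 1.

1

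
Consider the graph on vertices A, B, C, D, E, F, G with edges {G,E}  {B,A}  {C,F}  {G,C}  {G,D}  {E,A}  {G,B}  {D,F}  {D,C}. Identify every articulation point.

G

Removing G increases the component count from 1 to 2, so G is a cut vertex.
By contrast removing D leaves 1 component; it is not a cut vertex. No other vertex is a cut vertex either.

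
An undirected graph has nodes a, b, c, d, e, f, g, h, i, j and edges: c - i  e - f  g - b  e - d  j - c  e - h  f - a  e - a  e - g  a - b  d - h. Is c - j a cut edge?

Yes

Removing c - j leaves no path between c and j: the component count goes from 2 to 3. So it is a bridge.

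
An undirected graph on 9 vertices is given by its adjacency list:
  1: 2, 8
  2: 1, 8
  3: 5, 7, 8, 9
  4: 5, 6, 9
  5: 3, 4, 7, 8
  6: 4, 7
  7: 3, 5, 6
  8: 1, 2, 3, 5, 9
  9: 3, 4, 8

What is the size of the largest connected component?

Starting from 1 we can reach 1, 2, 3, 4, 5, 6, 7, 8, 9. That is one component of size 9.
The largest has 9 vertices.

9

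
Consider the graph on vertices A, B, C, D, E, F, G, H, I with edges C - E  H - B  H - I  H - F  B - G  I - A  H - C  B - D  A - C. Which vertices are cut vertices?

B, C, H

Removing B increases the component count from 1 to 3, so B is a cut vertex.
Removing C increases the component count from 1 to 2, so C is a cut vertex.
Removing H increases the component count from 1 to 3, so H is a cut vertex.
By contrast removing F leaves 1 component; it is not a cut vertex. No other vertex is a cut vertex either.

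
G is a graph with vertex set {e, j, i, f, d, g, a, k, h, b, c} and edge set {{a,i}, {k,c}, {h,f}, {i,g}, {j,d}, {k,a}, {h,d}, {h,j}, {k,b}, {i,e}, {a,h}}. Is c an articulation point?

Deleting c leaves 1 component (was 1), so c is not a cut vertex.

No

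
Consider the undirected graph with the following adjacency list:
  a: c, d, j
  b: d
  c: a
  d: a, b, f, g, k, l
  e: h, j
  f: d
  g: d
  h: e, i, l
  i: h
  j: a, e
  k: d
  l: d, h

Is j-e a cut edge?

No

After removing j-e, the path j-a-d-l-h-e still connects them, so the edge is not a bridge.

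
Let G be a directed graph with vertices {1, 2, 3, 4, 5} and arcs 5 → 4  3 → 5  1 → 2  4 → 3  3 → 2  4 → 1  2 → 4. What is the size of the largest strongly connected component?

{1, 2, 3, 4, 5} are all mutually reachable — one SCC of size 5.
The largest has 5 vertices.

5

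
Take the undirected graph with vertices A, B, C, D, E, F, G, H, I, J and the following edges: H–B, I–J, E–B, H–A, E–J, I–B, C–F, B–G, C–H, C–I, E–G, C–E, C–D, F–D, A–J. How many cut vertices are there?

Removing C increases the component count from 1 to 2, so C is a cut vertex.
By contrast removing B leaves 1 component; it is not a cut vertex. No other vertex is a cut vertex either.

1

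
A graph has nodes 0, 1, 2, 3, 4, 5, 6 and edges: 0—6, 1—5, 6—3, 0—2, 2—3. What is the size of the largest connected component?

4

4 is isolated — a component by itself.
Starting from 1 we can reach 1, 5. That is one component of size 2.
Starting from 0 we can reach 0, 2, 3, 6. That is one component of size 4.
The largest has 4 vertices.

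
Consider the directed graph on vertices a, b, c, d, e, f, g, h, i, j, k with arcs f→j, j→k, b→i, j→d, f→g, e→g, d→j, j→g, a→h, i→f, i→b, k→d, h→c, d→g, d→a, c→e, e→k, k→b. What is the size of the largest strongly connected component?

{a, b, c, d, e, f, h, i, j, k} are all mutually reachable — one SCC of size 10.
{g} is an SCC by itself.
The largest has 10 vertices.

10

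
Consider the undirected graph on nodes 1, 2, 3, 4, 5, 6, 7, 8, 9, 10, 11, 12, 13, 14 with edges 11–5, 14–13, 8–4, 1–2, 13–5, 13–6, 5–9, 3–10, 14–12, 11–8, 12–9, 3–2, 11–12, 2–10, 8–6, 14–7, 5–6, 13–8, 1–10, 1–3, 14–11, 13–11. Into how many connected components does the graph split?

2

Starting from 1 we can reach 1, 2, 3, 10. That is one component of size 4.
Starting from 4 we can reach 4, 5, 6, 7, 8, 9, 11, 12, 13, 14. That is one component of size 10.
Total: 2 components.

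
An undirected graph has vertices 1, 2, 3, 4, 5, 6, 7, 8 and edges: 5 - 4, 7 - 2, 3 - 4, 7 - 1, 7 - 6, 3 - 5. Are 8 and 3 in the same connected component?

The component containing 8 is {8}, and 3 is not in it.

No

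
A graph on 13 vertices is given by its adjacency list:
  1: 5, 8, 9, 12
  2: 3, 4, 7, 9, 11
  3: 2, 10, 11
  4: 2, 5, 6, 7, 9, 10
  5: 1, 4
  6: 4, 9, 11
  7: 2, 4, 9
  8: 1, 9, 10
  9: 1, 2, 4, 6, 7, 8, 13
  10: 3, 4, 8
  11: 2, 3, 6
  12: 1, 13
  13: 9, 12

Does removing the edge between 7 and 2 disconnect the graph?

After removing 7-2, the path 7-9-2 still connects them, so the edge is not a bridge.

No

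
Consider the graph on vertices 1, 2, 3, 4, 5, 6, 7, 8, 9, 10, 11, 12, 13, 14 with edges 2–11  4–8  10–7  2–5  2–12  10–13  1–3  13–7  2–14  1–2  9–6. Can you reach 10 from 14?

The component containing 14 is {1, 2, 3, 5, 11, 12, 14}, and 10 is not in it.

No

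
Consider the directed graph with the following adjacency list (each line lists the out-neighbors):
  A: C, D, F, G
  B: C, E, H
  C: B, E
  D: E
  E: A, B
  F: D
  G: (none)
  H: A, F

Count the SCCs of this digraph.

{A, B, C, D, E, F, H} are all mutually reachable — one SCC of size 7.
{G} is an SCC by itself.
That gives 2 strongly connected components.

2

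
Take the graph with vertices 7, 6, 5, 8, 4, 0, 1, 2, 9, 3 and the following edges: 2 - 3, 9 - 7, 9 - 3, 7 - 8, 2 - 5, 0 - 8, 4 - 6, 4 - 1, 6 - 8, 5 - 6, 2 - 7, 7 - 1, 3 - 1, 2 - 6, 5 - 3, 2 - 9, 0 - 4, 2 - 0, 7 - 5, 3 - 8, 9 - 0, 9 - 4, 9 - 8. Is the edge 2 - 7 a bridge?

No

After removing 2 - 7, the path 2-9-7 still connects them, so the edge is not a bridge.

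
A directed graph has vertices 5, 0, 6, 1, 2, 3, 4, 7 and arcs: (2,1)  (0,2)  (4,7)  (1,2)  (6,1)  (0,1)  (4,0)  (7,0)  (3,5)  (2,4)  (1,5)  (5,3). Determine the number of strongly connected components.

{0, 1, 2, 4, 7} are all mutually reachable — one SCC of size 5.
{3, 5} are all mutually reachable — one SCC of size 2.
{6} is an SCC by itself.
That gives 3 strongly connected components.

3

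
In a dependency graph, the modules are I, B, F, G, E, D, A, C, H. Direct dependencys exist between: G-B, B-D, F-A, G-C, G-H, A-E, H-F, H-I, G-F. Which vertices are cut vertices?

A, B, F, G, H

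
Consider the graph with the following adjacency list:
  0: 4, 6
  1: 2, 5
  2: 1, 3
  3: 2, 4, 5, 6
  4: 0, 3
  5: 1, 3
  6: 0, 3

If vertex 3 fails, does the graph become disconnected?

Deleting 3 raises the number of components from 1 to 2, so 3 is a cut vertex.

Yes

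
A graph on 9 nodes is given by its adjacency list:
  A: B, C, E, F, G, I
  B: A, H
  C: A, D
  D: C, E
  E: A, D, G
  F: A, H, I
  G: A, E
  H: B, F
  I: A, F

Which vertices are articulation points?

Removing A increases the component count from 1 to 2, so A is a cut vertex.
By contrast removing B leaves 1 component; it is not a cut vertex. No other vertex is a cut vertex either.

A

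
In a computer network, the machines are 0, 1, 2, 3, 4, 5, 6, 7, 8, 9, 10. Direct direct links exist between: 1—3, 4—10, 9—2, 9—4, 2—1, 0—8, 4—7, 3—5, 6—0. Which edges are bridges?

removing 2—9 disconnects 2 from 9; removing 2—1 disconnects 2 from 1; removing 3—5 disconnects 3 from 5; removing 0—8 disconnects 0 from 8 — these are bridges.
In total 9 edges are bridges.

0-6, 0-8, 1-2, 1-3, 10-4, 2-9, 3-5, 4-7, 4-9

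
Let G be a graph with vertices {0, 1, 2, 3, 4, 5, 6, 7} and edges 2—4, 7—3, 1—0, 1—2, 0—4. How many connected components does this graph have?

4

6 is isolated — a component by itself.
5 is isolated — a component by itself.
Starting from 3 we can reach 3, 7. That is one component of size 2.
Starting from 0 we can reach 0, 1, 2, 4. That is one component of size 4.
Total: 4 components.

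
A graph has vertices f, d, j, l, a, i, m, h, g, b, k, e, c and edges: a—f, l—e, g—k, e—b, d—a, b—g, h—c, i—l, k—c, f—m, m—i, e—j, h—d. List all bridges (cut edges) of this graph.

e-j

The edges on the cycle h-d-a-f-m-i-l-e-b-g-k-c-h are not bridges since each lies on that cycle.
But removing j—e disconnects j from e — this is a bridge.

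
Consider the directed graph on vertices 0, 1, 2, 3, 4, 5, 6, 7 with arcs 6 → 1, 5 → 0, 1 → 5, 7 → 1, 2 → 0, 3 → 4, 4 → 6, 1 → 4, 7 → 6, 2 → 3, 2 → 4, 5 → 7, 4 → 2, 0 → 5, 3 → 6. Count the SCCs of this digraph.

1

{0, 1, 2, 3, 4, 5, 6, 7} are all mutually reachable — one SCC of size 8.
That gives 1 strongly connected component.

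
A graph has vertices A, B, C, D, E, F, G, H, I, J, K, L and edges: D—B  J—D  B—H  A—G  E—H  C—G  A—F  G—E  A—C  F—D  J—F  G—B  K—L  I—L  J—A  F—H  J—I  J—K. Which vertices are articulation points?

J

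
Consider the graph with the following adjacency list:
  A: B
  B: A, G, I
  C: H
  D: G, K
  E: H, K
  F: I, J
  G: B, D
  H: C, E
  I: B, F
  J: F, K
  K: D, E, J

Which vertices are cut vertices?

Removing B increases the component count from 1 to 2, so B is a cut vertex.
Removing E increases the component count from 1 to 2, so E is a cut vertex.
Removing H increases the component count from 1 to 2, so H is a cut vertex.
Likewise K is a cut vertex.
By contrast removing A leaves 1 component; it is not a cut vertex. No other vertex is a cut vertex either.

B, E, H, K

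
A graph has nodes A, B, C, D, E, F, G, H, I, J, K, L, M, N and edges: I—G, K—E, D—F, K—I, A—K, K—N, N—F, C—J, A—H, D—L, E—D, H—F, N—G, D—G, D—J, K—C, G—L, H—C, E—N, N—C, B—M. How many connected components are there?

Starting from B we can reach B, M. That is one component of size 2.
Starting from A we can reach A, C, D, E, F, G, H, I, J, K, L, N. That is one component of size 12.
Total: 2 components.

2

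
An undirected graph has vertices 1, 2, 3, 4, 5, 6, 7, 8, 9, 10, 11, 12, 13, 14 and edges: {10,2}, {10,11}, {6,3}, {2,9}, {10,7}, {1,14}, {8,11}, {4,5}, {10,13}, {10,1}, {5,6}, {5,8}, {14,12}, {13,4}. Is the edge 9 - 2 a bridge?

Yes

Removing 9 - 2 leaves no path between 9 and 2: the component count goes from 1 to 2. So it is a bridge.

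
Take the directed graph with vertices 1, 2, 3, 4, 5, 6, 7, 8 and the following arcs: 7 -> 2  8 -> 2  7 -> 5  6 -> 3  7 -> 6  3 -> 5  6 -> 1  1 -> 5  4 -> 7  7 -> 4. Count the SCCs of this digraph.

7

{4, 7} are all mutually reachable — one SCC of size 2.
{8} is an SCC by itself.
{6} is an SCC by itself.
{5} is an SCC by itself.
{3} is an SCC by itself.
(and 2 more singleton SCCs)
That gives 7 strongly connected components.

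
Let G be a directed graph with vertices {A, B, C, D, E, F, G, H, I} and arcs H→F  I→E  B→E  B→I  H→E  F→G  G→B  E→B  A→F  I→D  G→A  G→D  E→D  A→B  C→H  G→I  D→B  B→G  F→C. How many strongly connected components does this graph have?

{A, B, C, D, E, F, G, H, I} are all mutually reachable — one SCC of size 9.
That gives 1 strongly connected component.

1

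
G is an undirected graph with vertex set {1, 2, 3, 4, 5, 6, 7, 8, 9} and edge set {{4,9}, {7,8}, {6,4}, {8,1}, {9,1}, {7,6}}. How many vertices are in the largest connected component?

2 is isolated — a component by itself.
3 is isolated — a component by itself.
5 is isolated — a component by itself.
Starting from 1 we can reach 1, 4, 6, 7, 8, 9. That is one component of size 6.
The largest has 6 vertices.

6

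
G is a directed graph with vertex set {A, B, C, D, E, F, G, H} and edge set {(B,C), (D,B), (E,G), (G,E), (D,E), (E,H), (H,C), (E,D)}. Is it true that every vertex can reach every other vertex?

There is no directed path from E to A, so the graph is not strongly connected.

No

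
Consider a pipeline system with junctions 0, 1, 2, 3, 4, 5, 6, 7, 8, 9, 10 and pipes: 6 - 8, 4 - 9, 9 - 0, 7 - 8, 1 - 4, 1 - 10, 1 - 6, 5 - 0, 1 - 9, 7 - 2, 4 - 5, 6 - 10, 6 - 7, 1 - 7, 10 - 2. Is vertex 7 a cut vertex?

Deleting 7 leaves 2 components (was 2), so 7 is not a cut vertex.

No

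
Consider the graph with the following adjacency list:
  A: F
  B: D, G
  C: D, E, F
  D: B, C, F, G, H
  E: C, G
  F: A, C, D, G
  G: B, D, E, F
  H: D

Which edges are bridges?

The edges on the cycle D-C-E-G-B-D are not bridges since each lies on that cycle.
But removing D-H disconnects D from H; removing A-F disconnects A from F — these are bridges.

A-F, D-H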